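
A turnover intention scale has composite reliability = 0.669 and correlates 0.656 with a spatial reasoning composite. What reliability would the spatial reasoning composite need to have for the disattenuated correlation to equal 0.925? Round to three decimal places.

0.752

r_true = r_obs / √(r_xx · r_yy) ⇒ 0.925 = 0.656 / √(0.669 · r_yy).
√(0.669 · r_yy) = 0.656 / 0.925 = 0.7092; 0.669 · r_yy = 0.5030; r_yy = 0.5030 / 0.669 ≈ 0.752.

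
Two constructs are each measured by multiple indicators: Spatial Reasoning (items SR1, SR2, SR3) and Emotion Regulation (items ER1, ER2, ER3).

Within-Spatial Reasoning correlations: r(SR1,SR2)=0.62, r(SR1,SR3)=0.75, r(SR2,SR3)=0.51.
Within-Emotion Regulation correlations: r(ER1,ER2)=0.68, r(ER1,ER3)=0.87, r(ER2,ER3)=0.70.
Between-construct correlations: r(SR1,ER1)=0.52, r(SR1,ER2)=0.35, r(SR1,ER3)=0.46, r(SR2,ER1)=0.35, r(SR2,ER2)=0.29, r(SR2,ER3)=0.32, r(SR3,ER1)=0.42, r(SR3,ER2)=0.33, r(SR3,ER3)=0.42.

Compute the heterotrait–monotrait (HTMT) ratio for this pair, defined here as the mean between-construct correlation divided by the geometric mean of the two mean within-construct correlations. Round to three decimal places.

0.561

Mean heterotrait r = 3.46/9 = 0.3844.
Mean within-SR = 1.88/3 = 0.6267; mean within-ER = 2.25/3 = 0.7500.
Geometric mean = √(0.6267 × 0.7500) = 0.6856.
HTMT = 0.3844 / 0.6856 = 0.561.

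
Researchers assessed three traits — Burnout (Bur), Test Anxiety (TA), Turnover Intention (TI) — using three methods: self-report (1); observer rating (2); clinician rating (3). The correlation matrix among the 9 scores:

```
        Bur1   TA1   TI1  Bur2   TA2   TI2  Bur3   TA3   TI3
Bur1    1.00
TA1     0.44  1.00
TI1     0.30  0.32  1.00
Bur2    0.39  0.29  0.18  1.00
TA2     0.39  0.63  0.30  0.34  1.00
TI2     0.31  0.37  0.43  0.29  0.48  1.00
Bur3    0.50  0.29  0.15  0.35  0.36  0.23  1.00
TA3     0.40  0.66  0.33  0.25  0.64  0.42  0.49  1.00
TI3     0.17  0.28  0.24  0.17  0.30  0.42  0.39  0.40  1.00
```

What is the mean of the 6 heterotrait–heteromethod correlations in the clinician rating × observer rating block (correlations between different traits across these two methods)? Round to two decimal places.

0.29

HTHM values (method 3 × method 2): 0.36, 0.23, 0.25, 0.42, 0.17, 0.30; mean = 1.73/6 = 0.29.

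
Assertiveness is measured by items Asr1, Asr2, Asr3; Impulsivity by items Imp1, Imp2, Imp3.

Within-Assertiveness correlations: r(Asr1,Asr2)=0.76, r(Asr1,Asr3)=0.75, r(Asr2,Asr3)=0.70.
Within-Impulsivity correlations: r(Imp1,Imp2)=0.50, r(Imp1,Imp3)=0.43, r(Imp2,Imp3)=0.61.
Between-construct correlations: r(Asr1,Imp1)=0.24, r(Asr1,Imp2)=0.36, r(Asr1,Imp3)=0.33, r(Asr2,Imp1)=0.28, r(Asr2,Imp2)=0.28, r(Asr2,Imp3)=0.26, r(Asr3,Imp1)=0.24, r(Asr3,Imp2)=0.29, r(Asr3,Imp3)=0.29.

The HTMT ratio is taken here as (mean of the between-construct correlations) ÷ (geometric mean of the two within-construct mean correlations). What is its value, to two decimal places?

0.46

Mean between = 2.57/9 = 0.2856.
Mean within-Asr = 2.21/3 = 0.7367; mean within-Imp = 1.54/3 = 0.5133.
Geometric mean = √(0.7367 × 0.5133) = 0.6149.
HTMT = 0.2856 / 0.6149 = 0.46.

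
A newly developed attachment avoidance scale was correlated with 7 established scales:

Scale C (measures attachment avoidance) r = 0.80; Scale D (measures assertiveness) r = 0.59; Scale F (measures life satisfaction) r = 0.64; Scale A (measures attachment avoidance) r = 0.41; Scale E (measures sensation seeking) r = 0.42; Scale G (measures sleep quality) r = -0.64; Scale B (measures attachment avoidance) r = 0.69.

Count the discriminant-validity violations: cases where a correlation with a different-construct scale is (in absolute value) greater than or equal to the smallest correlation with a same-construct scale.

Convergent (same construct = attachment avoidance): Scale C, Scale A, Scale B.
Smallest convergent = 0.41. Discriminant |r|: 0.59, 0.64, 0.42, 0.64; count ≥ 0.41 → 4.

4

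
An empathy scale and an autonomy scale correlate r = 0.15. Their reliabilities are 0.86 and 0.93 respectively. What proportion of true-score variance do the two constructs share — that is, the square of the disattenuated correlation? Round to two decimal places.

0.03

Disattenuated r = 0.15 / √(0.86 × 0.93) = 0.15 / 0.8943 = 0.1677.
Shared true-score variance = 0.1677² = 0.0281 ≈ 0.03.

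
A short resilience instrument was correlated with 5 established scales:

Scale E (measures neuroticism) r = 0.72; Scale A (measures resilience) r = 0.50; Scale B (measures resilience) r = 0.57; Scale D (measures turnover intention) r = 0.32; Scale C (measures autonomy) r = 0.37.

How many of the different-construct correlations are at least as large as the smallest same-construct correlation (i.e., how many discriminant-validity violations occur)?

Convergent (same construct = resilience): Scale A, Scale B.
Smallest convergent = 0.50. Discriminant values: 0.72, 0.32, 0.37; count ≥ 0.50 → 1.

1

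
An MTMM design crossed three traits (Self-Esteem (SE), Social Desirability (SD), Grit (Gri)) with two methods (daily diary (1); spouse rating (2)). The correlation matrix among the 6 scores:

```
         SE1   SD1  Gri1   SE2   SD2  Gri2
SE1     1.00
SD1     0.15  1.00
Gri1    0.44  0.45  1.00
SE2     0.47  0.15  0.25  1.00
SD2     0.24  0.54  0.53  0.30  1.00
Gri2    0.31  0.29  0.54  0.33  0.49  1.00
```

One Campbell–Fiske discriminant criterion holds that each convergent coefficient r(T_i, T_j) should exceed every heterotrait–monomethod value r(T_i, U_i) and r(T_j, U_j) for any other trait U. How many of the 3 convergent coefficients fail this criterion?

0

Convergent coefficients and their comparison sets:
SE (methods 1·2): 0.47 vs {0.15, 0.30, 0.44, 0.33} → pass.
SD (methods 1·2): 0.54 vs {0.15, 0.30, 0.45, 0.49} → pass.
Gri (methods 1·2): 0.54 vs {0.44, 0.33, 0.45, 0.49} → pass.
0 of 3 fail.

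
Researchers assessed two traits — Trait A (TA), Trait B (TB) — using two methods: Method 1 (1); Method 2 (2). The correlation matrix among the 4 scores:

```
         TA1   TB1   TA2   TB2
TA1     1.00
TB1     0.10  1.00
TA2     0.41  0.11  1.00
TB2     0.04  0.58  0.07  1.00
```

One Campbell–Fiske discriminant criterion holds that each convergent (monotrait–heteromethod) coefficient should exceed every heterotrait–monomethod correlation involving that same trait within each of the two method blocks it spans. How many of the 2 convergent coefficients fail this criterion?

0

Checking each validity diagonal entry against its comparison values:
TA (methods 1·2): 0.41 vs {0.10, 0.07} → pass.
TB (methods 1·2): 0.58 vs {0.10, 0.07} → pass.
0 of 2 fail.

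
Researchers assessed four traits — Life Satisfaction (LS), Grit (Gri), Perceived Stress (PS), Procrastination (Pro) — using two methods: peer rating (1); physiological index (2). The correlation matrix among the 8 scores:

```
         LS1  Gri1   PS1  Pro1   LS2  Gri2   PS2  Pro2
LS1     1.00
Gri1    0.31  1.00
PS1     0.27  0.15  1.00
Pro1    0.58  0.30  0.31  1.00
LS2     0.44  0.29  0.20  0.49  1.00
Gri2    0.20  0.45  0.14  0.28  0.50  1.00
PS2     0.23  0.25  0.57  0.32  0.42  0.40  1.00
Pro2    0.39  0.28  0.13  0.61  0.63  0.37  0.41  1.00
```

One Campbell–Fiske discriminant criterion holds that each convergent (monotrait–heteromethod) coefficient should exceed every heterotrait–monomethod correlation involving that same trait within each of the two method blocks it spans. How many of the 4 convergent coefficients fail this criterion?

Convergent coefficients and their comparison sets:
LS (methods 1·2): 0.44 vs {0.31, 0.50, 0.27, 0.42, 0.58, 0.63} → fail.
Gri (methods 1·2): 0.45 vs {0.31, 0.50, 0.15, 0.40, 0.30, 0.37} → fail.
PS (methods 1·2): 0.57 vs {0.27, 0.42, 0.15, 0.40, 0.31, 0.41} → pass.
Pro (methods 1·2): 0.61 vs {0.58, 0.63, 0.30, 0.37, 0.31, 0.41} → fail.
3 of 4 fail.

3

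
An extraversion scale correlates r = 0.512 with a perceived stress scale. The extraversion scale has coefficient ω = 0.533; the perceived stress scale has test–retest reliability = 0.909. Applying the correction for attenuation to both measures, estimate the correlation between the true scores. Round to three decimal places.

0.736

r_true = r_obs / √(r_xx · r_yy) = 0.512 / √(0.533 × 0.909) = 0.512 / √0.484497 = 0.512 / 0.6961 ≈ 0.736.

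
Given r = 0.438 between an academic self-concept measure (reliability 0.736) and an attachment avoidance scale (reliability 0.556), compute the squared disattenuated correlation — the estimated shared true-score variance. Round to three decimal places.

Disattenuated r = 0.438 / √(0.736 × 0.556) = 0.438 / 0.6397 = 0.6847.
Shared true-score variance = 0.6847² = 0.4688 ≈ 0.469.

0.469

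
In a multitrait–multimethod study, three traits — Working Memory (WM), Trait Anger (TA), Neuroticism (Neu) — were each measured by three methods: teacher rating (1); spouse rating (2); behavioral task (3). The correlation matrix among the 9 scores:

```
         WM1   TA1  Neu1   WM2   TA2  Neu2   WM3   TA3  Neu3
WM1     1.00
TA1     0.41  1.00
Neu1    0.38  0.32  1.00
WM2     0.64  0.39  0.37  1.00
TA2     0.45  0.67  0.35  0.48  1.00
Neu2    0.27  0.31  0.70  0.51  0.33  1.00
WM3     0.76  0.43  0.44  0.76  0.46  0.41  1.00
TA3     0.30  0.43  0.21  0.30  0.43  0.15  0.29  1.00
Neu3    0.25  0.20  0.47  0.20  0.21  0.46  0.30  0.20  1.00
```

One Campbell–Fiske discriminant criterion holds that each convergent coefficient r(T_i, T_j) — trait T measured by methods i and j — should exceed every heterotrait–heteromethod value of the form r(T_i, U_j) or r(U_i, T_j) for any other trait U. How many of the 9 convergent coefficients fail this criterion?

2

Checking each validity diagonal entry against its comparison values:
WM (methods 1·2): 0.64 vs {0.45, 0.39, 0.27, 0.37} → pass.
WM (methods 1·3): 0.76 vs {0.30, 0.43, 0.25, 0.44} → pass.
WM (methods 2·3): 0.76 vs {0.30, 0.46, 0.20, 0.41} → pass.
TA (methods 1·2): 0.67 vs {0.39, 0.45, 0.31, 0.35} → pass.
TA (methods 1·3): 0.43 vs {0.43, 0.30, 0.20, 0.21} → fail.
TA (methods 2·3): 0.43 vs {0.46, 0.30, 0.21, 0.15} → fail.
Neu (methods 1·2): 0.70 vs {0.37, 0.27, 0.35, 0.31} → pass.
Neu (methods 1·3): 0.47 vs {0.44, 0.25, 0.21, 0.20} → pass.
Neu (methods 2·3): 0.46 vs {0.41, 0.20, 0.15, 0.21} → pass.
2 of 9 fail.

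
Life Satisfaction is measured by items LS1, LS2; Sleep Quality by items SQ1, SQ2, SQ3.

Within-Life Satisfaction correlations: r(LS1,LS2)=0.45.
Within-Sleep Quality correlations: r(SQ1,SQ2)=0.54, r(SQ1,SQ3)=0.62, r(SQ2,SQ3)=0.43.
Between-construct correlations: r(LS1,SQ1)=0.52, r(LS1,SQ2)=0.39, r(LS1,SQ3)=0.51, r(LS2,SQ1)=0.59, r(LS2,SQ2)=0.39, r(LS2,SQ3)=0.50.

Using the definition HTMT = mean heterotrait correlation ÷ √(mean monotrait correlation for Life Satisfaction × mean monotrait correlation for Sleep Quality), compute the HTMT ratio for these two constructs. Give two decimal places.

Mean heterotrait r = 2.90/6 = 0.4833.
Mean within-LS = 0.45/1 = 0.4500; mean within-SQ = 1.59/3 = 0.5300.
Geometric mean = √(0.4500 × 0.5300) = 0.4884.
HTMT = 0.4833 / 0.4884 = 0.99.

0.99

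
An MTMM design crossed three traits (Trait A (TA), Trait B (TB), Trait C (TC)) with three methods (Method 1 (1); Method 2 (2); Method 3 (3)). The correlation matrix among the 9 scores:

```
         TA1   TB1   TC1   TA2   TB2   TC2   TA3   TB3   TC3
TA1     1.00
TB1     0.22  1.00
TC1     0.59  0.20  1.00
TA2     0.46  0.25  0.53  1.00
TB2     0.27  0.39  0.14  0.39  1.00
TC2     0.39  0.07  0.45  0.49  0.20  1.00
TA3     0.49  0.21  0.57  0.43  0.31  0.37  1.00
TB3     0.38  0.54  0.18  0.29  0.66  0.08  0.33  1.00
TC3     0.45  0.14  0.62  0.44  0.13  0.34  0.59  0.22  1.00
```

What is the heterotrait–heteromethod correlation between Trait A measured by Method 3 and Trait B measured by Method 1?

0.21

Different traits and methods: r(TA3, TB1) = 0.21.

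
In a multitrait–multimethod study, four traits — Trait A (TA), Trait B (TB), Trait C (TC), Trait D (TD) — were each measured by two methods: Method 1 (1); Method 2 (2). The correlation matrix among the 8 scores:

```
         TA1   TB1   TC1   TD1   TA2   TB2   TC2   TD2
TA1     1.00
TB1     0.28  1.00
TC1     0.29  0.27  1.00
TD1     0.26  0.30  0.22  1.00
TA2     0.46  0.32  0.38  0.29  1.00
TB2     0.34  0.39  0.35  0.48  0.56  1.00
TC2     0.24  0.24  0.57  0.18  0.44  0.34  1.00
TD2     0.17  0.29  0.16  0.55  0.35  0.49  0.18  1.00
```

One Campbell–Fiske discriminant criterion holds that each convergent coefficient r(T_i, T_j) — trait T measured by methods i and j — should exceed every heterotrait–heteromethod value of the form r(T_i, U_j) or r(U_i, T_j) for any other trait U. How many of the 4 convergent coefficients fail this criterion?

Convergent coefficients and their comparison sets:
TA (methods 1·2): 0.46 vs {0.34, 0.32, 0.24, 0.38, 0.17, 0.29} → pass.
TB (methods 1·2): 0.39 vs {0.32, 0.34, 0.24, 0.35, 0.29, 0.48} → fail.
TC (methods 1·2): 0.57 vs {0.38, 0.24, 0.35, 0.24, 0.16, 0.18} → pass.
TD (methods 1·2): 0.55 vs {0.29, 0.17, 0.48, 0.29, 0.18, 0.16} → pass.
1 of 4 fail.

1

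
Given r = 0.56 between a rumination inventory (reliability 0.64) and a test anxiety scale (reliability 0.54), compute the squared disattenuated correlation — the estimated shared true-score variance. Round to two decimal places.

Disattenuated r = 0.56 / √(0.64 × 0.54) = 0.56 / 0.5879 = 0.9525.
Shared true-score variance = 0.9525² = 0.9073 ≈ 0.91.

0.91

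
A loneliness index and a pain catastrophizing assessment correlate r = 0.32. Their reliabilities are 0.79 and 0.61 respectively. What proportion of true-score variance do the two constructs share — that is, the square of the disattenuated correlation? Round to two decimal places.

Disattenuated r = 0.32 / √(0.79 × 0.61) = 0.32 / 0.6942 = 0.4610.
Shared true-score variance = 0.4610² = 0.2125 ≈ 0.21.

0.21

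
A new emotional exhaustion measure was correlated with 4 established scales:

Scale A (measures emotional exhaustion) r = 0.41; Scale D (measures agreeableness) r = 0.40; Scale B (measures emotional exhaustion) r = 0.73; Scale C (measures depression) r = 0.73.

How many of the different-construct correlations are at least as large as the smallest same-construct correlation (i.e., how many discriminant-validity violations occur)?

Convergent (same construct = emotional exhaustion): Scale A, Scale B.
Smallest convergent = 0.41. Discriminant values: 0.40, 0.73; count ≥ 0.41 → 1.

1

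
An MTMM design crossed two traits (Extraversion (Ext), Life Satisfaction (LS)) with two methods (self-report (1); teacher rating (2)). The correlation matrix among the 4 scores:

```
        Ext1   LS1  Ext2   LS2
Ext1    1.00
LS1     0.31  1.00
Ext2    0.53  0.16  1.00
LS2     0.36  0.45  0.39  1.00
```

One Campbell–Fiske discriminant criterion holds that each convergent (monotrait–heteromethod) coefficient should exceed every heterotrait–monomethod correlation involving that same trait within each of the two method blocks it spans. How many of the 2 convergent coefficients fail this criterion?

0

Each convergent coefficient versus the relevant comparison correlations:
Ext (methods 1·2): 0.53 vs {0.31, 0.39} → pass.
LS (methods 1·2): 0.45 vs {0.31, 0.39} → pass.
0 of 2 fail.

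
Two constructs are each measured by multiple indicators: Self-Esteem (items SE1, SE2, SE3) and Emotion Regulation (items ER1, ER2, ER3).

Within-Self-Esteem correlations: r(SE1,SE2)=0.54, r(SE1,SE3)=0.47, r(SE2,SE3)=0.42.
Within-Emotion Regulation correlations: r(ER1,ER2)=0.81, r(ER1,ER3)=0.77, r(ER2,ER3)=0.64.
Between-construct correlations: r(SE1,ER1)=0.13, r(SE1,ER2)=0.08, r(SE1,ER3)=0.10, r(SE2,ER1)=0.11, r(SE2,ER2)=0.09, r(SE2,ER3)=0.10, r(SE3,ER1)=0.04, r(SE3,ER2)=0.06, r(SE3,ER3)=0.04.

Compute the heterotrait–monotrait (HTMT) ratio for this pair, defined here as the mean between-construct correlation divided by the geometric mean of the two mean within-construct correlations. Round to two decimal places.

Mean heterotrait r = 0.75/9 = 0.0833.
Mean within-SE = 1.43/3 = 0.4767; mean within-ER = 2.22/3 = 0.7400.
Geometric mean = √(0.4767 × 0.7400) = 0.5939.
HTMT = 0.0833 / 0.5939 = 0.14.

0.14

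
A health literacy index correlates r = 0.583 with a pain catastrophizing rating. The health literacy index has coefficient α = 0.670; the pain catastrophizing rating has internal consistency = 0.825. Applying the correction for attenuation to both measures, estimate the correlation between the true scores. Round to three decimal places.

r_true = r_obs / √(r_xx · r_yy) = 0.583 / √(0.670 × 0.825) = 0.583 / √0.552750 = 0.583 / 0.7435 ≈ 0.784.

0.784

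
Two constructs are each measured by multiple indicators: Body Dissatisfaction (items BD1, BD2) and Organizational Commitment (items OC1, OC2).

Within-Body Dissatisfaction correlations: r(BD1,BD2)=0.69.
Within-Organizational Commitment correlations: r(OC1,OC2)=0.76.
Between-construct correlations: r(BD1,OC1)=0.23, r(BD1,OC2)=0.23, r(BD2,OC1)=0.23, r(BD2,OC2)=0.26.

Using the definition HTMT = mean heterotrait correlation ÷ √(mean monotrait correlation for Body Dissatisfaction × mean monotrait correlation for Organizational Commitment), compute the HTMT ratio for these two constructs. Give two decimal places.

0.33

Mean heterotrait r = 0.95/4 = 0.2375.
Mean within-BD = 0.69/1 = 0.6900; mean within-OC = 0.76/1 = 0.7600.
Geometric mean = √(0.6900 × 0.7600) = 0.7242.
HTMT = 0.2375 / 0.7242 = 0.33.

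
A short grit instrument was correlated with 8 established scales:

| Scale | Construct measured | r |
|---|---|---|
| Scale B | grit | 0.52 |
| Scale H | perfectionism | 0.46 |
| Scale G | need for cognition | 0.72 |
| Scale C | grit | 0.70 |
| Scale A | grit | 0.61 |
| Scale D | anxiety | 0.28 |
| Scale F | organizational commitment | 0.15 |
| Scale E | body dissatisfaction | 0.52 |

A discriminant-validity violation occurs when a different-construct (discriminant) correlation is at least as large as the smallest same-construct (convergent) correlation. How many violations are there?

2

Convergent (same construct = grit): Scale B, Scale C, Scale A.
Smallest convergent = 0.52. Discriminant values: 0.46, 0.72, 0.28, 0.15, 0.52; count ≥ 0.52 → 2.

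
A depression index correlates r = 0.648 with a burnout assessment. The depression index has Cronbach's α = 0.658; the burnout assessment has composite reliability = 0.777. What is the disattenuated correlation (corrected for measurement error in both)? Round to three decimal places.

0.906

r_true = r_obs / √(r_xx · r_yy) = 0.648 / √(0.658 × 0.777) = 0.648 / √0.511266 = 0.648 / 0.7150 ≈ 0.906.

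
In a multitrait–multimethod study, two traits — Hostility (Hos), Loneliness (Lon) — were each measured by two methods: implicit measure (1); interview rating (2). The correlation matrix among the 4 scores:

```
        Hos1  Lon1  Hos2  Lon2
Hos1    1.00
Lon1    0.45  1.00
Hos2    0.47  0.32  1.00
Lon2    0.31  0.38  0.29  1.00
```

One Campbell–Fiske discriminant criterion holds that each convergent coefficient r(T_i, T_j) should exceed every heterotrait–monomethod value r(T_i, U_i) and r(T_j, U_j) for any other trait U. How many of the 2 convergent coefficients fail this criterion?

Convergent coefficients and their comparison sets:
Hos (methods 1·2): 0.47 vs {0.45, 0.29} → pass.
Lon (methods 1·2): 0.38 vs {0.45, 0.29} → fail.
1 of 2 fail.

1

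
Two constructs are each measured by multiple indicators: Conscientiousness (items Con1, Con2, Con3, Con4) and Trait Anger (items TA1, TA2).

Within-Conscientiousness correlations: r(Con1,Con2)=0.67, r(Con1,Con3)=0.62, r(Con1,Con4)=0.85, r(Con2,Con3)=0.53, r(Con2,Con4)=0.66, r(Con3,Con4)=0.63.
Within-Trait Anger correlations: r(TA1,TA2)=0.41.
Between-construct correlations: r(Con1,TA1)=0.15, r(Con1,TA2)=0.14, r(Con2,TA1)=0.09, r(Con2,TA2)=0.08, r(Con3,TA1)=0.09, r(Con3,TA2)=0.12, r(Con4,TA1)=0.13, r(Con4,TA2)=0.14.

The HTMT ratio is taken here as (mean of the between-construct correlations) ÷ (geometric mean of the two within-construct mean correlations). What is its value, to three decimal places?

Between-construct mean = 0.94/8 = 0.1175.
Mean within-Con = 3.96/6 = 0.6600; mean within-TA = 0.41/1 = 0.4100.
Geometric mean = √(0.6600 × 0.4100) = 0.5202.
HTMT = 0.1175 / 0.5202 = 0.226.

0.226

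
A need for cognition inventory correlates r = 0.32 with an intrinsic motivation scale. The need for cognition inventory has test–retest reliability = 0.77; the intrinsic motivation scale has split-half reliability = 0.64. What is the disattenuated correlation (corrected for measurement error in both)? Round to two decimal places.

r_true = r_obs / √(r_xx · r_yy) = 0.32 / √(0.77 × 0.64) = 0.32 / √0.4928 = 0.32 / 0.7020 ≈ 0.46.

0.46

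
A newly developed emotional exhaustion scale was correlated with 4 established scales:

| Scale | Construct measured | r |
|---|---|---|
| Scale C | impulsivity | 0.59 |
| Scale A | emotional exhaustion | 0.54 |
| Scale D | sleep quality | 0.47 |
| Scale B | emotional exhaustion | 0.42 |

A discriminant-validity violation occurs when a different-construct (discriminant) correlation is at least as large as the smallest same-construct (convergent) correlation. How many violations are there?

Convergent (same construct = emotional exhaustion): Scale A, Scale B.
Smallest convergent = 0.42. Discriminant values: 0.59, 0.47; count ≥ 0.42 → 2.

2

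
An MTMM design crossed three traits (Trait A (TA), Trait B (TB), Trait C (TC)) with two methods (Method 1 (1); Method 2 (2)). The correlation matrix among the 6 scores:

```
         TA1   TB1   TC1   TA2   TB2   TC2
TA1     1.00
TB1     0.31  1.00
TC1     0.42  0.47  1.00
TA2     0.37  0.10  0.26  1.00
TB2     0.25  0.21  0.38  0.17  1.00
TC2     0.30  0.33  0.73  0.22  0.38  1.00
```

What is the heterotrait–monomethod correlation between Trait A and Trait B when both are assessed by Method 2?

0.17

Different traits, same method: r(TA2, TB2) = 0.17.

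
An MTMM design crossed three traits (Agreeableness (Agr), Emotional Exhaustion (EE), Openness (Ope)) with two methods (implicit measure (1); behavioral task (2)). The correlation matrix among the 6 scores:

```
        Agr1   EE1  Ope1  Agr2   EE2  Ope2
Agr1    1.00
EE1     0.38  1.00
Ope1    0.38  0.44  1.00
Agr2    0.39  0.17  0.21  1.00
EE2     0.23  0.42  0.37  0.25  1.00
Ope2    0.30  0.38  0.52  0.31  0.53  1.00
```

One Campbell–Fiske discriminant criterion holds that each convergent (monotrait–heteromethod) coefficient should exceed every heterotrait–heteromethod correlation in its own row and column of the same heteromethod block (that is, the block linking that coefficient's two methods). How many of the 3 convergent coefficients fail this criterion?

Convergent coefficients and their comparison sets:
Agr (methods 1·2): 0.39 vs {0.23, 0.17, 0.30, 0.21} → pass.
EE (methods 1·2): 0.42 vs {0.17, 0.23, 0.38, 0.37} → pass.
Ope (methods 1·2): 0.52 vs {0.21, 0.30, 0.37, 0.38} → pass.
0 of 3 fail.

0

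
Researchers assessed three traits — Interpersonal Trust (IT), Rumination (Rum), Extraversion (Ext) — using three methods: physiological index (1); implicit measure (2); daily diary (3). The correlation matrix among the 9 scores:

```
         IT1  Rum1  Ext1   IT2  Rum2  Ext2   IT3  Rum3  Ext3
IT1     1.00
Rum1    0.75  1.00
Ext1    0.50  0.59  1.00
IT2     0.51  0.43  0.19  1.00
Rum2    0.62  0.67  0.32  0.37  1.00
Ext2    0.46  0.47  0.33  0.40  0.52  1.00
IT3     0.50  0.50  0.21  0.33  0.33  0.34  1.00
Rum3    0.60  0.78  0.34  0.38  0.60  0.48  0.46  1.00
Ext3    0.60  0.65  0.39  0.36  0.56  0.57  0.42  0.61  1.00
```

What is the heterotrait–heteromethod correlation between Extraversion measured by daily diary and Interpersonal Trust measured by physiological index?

Different traits and methods: r(Ext3, IT1) = 0.60.

0.60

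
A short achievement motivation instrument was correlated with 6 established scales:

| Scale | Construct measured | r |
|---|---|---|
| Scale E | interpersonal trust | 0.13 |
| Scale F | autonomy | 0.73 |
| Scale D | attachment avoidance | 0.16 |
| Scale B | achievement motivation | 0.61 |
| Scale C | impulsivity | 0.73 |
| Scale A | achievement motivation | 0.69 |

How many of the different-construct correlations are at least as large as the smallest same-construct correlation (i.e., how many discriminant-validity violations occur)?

2

Convergent (same construct = achievement motivation): Scale B, Scale A.
Smallest convergent = 0.61. Discriminant values: 0.13, 0.73, 0.16, 0.73; count ≥ 0.61 → 2.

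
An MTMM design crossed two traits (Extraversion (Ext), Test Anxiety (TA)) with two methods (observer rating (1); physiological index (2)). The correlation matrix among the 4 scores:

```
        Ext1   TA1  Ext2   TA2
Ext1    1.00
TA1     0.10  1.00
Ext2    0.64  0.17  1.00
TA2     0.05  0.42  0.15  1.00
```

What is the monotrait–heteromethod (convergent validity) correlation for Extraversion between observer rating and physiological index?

Same trait (Ext), different methods: r(Ext1, Ext2) = 0.64.

0.64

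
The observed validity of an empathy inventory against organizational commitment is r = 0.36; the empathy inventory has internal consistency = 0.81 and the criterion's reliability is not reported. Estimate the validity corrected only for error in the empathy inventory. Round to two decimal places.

0.40

Single correction: r_c = r_obs / √r_xx = 0.36 / √0.81 = 0.36 / 0.9000 ≈ 0.40.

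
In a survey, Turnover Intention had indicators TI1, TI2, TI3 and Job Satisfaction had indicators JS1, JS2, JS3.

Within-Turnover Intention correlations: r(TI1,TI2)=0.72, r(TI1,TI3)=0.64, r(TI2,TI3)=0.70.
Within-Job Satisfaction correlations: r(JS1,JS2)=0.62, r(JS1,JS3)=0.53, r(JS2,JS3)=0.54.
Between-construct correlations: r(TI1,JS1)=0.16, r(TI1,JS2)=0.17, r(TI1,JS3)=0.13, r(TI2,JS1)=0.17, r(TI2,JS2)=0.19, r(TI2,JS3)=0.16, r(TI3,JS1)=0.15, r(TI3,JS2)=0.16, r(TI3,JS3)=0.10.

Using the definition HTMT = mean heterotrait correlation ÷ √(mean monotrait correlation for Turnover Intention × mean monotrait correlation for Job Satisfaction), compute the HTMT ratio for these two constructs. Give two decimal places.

0.25

Mean heterotrait r = 1.39/9 = 0.1544.
Mean within-TI = 2.06/3 = 0.6867; mean within-JS = 1.69/3 = 0.5633.
Geometric mean = √(0.6867 × 0.5633) = 0.6219.
HTMT = 0.1544 / 0.6219 = 0.25.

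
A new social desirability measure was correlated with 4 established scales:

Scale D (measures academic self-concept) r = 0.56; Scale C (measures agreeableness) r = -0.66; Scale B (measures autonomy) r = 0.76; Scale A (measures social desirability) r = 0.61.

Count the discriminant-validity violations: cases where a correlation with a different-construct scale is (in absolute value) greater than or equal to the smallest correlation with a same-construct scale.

Convergent (same construct = social desirability): Scale A.
Smallest convergent = 0.61. Discriminant |r|: 0.56, 0.66, 0.76; count ≥ 0.61 → 2.

2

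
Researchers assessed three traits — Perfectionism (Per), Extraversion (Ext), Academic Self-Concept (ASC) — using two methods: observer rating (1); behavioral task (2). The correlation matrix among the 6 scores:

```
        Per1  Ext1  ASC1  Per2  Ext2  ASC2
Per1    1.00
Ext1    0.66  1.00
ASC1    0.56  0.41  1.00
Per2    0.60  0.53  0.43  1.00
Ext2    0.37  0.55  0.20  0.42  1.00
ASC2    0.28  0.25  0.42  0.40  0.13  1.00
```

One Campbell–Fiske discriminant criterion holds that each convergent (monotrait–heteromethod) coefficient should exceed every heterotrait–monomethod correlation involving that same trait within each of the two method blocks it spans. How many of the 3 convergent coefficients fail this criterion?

Each convergent coefficient versus the relevant comparison correlations:
Per (methods 1·2): 0.60 vs {0.66, 0.42, 0.56, 0.40} → fail.
Ext (methods 1·2): 0.55 vs {0.66, 0.42, 0.41, 0.13} → fail.
ASC (methods 1·2): 0.42 vs {0.56, 0.40, 0.41, 0.13} → fail.
3 of 3 fail.

3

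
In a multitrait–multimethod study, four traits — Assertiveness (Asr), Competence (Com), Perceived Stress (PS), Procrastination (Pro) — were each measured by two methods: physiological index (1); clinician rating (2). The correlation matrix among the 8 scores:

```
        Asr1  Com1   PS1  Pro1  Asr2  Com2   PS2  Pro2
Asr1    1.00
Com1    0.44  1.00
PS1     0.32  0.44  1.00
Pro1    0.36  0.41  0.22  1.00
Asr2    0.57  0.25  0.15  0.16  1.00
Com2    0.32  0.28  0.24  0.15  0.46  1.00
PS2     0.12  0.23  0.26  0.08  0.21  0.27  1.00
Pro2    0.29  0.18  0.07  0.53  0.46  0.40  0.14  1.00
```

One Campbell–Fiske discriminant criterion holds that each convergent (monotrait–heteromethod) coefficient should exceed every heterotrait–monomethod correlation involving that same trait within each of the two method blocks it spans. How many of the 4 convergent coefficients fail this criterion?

Each convergent coefficient versus the relevant comparison correlations:
Asr (methods 1·2): 0.57 vs {0.44, 0.46, 0.32, 0.21, 0.36, 0.46} → pass.
Com (methods 1·2): 0.28 vs {0.44, 0.46, 0.44, 0.27, 0.41, 0.40} → fail.
PS (methods 1·2): 0.26 vs {0.32, 0.21, 0.44, 0.27, 0.22, 0.14} → fail.
Pro (methods 1·2): 0.53 vs {0.36, 0.46, 0.41, 0.40, 0.22, 0.14} → pass.
2 of 4 fail.

2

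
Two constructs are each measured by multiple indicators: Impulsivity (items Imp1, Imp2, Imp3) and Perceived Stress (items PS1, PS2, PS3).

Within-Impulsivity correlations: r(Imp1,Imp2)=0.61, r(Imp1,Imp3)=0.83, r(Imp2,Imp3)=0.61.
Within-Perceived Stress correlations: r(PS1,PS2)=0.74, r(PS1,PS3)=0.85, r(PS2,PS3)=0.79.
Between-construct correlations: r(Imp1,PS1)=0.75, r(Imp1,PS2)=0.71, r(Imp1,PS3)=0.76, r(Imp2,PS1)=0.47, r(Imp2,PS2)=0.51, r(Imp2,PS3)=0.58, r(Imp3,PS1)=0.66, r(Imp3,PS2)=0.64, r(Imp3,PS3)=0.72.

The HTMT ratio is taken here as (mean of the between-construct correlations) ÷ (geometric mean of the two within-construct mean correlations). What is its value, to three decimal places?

Mean heterotrait r = 5.80/9 = 0.6444.
Mean within-Imp = 2.05/3 = 0.6833; mean within-PS = 2.38/3 = 0.7933.
Geometric mean = √(0.6833 × 0.7933) = 0.7362.
HTMT = 0.6444 / 0.7362 = 0.875.

0.875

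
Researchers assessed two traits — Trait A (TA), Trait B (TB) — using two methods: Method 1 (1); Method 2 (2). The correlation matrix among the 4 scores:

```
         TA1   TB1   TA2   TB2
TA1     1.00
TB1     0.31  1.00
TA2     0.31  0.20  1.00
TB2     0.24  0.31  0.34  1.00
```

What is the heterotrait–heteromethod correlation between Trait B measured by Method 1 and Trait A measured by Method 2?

0.20

Different traits and methods: r(TB1, TA2) = 0.20.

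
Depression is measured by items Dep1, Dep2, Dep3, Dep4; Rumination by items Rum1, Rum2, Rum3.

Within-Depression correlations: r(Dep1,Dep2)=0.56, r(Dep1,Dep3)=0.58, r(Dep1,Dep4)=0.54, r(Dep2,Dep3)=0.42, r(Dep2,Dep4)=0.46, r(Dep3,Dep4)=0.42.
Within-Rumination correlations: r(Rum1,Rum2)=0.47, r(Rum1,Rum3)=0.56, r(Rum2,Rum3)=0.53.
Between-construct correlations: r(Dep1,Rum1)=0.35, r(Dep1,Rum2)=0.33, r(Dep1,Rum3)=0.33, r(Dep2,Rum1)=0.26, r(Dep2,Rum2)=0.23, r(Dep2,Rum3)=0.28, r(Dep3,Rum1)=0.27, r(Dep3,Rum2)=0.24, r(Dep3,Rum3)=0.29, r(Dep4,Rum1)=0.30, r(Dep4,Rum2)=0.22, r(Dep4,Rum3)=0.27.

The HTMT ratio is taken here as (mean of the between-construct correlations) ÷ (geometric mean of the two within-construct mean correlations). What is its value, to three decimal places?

0.553

Between-construct mean = 3.37/12 = 0.2808.
Mean within-Dep = 2.98/6 = 0.4967; mean within-Rum = 1.56/3 = 0.5200.
Geometric mean = √(0.4967 × 0.5200) = 0.5082.
HTMT = 0.2808 / 0.5082 = 0.553.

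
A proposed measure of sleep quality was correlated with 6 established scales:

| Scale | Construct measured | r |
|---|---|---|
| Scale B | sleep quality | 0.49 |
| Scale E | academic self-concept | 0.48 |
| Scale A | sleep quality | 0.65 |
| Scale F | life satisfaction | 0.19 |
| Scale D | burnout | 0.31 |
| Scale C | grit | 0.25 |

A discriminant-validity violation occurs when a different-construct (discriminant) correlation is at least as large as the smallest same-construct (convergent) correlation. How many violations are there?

Convergent (same construct = sleep quality): Scale B, Scale A.
Smallest convergent = 0.49. Discriminant values: 0.48, 0.19, 0.31, 0.25; count ≥ 0.49 → 0.

0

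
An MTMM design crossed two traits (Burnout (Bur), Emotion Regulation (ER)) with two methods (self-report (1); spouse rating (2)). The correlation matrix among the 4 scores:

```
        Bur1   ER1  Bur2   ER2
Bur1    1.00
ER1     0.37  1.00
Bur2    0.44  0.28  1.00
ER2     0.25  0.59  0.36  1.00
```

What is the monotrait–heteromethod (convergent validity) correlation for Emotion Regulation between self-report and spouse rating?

Same trait (ER), different methods: r(ER1, ER2) = 0.59.

0.59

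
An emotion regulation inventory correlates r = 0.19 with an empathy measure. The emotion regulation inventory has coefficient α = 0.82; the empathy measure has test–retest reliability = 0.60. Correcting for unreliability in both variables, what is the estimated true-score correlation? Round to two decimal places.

0.27

r_true = r_obs / √(r_xx · r_yy) = 0.19 / √(0.82 × 0.60) = 0.19 / √0.4920 = 0.19 / 0.7014 ≈ 0.27.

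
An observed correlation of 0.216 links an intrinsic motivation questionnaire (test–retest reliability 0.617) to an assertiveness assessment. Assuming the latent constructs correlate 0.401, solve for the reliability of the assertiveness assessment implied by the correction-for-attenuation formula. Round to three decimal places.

r_true = r_obs / √(r_xx · r_yy) ⇒ 0.401 = 0.216 / √(0.617 · r_yy).
√(0.617 · r_yy) = 0.216 / 0.401 = 0.5387; 0.617 · r_yy = 0.2902; r_yy = 0.2902 / 0.617 ≈ 0.470.

0.470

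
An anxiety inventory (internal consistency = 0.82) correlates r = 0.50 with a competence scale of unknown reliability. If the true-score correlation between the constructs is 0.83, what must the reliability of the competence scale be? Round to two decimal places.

r_true = r_obs / √(r_xx · r_yy) ⇒ 0.83 = 0.50 / √(0.82 · r_yy).
√(0.82 · r_yy) = 0.50 / 0.83 = 0.6024; 0.82 · r_yy = 0.3629; r_yy = 0.3629 / 0.82 ≈ 0.44.

0.44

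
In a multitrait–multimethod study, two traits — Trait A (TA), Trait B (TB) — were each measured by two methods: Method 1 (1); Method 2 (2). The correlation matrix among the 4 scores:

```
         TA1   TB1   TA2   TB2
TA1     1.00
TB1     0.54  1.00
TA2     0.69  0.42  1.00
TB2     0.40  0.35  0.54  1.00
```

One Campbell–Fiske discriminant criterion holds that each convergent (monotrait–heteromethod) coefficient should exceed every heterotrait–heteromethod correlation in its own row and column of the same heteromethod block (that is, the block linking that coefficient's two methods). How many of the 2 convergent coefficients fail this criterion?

Checking each validity diagonal entry against its comparison values:
TA (methods 1·2): 0.69 vs {0.40, 0.42} → pass.
TB (methods 1·2): 0.35 vs {0.42, 0.40} → fail.
1 of 2 fail.

1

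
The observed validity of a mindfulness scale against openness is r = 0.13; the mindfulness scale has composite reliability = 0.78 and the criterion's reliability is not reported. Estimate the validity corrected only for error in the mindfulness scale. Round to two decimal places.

0.15

Single correction: r_c = r_obs / √r_xx = 0.13 / √0.78 = 0.13 / 0.8832 ≈ 0.15.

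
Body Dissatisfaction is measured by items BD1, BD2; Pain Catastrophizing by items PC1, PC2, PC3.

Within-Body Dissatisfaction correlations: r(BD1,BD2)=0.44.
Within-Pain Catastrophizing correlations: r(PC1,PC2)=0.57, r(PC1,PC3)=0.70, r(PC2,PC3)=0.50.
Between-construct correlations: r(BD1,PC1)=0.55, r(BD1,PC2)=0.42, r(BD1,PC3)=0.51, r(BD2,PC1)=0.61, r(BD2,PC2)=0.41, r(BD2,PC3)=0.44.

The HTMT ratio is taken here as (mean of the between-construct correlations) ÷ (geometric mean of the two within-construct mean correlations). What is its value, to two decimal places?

0.96

Mean between = 2.94/6 = 0.4900.
Mean within-BD = 0.44/1 = 0.4400; mean within-PC = 1.77/3 = 0.5900.
Geometric mean = √(0.4400 × 0.5900) = 0.5095.
HTMT = 0.4900 / 0.5095 = 0.96.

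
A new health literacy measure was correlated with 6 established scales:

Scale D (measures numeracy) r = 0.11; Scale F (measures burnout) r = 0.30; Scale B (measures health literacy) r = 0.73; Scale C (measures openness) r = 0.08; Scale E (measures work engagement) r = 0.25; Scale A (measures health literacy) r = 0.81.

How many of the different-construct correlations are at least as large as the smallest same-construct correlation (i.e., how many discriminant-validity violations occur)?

0

Convergent (same construct = health literacy): Scale B, Scale A.
Smallest convergent = 0.73. Discriminant values: 0.11, 0.30, 0.08, 0.25; count ≥ 0.73 → 0.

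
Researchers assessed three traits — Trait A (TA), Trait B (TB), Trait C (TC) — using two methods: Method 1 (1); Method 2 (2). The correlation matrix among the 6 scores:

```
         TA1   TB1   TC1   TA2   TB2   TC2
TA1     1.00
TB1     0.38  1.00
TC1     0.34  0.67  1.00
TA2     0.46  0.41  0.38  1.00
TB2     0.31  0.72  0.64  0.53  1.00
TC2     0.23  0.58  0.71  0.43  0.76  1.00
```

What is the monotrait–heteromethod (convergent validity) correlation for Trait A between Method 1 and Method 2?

Same trait (TA), different methods: r(TA1, TA2) = 0.46.

0.46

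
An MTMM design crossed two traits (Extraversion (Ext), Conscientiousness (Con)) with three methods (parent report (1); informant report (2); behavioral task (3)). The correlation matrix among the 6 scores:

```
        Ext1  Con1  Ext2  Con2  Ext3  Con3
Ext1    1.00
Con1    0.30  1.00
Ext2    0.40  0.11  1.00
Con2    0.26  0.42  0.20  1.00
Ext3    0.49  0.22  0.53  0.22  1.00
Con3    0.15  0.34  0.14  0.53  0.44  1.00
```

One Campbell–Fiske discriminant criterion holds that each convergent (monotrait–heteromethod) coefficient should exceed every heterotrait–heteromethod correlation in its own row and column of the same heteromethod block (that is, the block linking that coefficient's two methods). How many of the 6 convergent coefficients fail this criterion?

0

Convergent coefficients and their comparison sets:
Ext (methods 1·2): 0.40 vs {0.26, 0.11} → pass.
Ext (methods 1·3): 0.49 vs {0.15, 0.22} → pass.
Ext (methods 2·3): 0.53 vs {0.14, 0.22} → pass.
Con (methods 1·2): 0.42 vs {0.11, 0.26} → pass.
Con (methods 1·3): 0.34 vs {0.22, 0.15} → pass.
Con (methods 2·3): 0.53 vs {0.22, 0.14} → pass.
0 of 6 fail.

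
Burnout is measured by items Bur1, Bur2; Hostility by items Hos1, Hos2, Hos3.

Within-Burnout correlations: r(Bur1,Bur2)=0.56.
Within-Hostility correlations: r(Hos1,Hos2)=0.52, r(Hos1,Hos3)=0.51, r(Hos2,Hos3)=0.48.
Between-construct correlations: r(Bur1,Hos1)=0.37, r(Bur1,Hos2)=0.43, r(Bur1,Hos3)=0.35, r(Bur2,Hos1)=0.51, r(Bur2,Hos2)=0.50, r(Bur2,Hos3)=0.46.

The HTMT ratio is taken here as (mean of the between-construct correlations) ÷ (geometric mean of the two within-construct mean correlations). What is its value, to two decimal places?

0.82

Mean between = 2.62/6 = 0.4367.
Mean within-Bur = 0.56/1 = 0.5600; mean within-Hos = 1.51/3 = 0.5033.
Geometric mean = √(0.5600 × 0.5033) = 0.5309.
HTMT = 0.4367 / 0.5309 = 0.82.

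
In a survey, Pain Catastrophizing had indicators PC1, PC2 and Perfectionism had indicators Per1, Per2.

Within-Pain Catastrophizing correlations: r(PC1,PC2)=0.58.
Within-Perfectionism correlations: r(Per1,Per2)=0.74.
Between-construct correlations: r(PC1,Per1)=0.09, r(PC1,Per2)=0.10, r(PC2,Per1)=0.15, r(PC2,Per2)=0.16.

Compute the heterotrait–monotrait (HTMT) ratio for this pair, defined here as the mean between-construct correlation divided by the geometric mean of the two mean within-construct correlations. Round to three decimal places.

0.191

Mean heterotrait r = 0.50/4 = 0.1250.
Mean within-PC = 0.58/1 = 0.5800; mean within-Per = 0.74/1 = 0.7400.
Geometric mean = √(0.5800 × 0.7400) = 0.6551.
HTMT = 0.1250 / 0.6551 = 0.191.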